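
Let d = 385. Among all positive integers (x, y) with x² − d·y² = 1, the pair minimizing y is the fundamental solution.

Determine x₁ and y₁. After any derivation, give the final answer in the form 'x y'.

d=385: √d = [19; 1,1,1,1,1,…,1,1,38] (ℓ=16, even), read p_15/q_15
k=0  a_k=19  p_k/q_k = 19/1
k=1  a_k=1  p_k/q_k = 20/1
k=2  a_k=1  p_k/q_k = 39/2
k=3  a_k=1  p_k/q_k = 59/3
k=4  a_k=1  p_k/q_k = 98/5
…
k=6  a_k=3  p_k/q_k = 569/29
k=7  a_k=1  p_k/q_k = 726/37
k=8  a_k=2  p_k/q_k = 2021/103
k=9  a_k=1  p_k/q_k = 2747/140
k=10  a_k=3  p_k/q_k = 10262/523
k=11  a_k=1  p_k/q_k = 13009/663
k=12  a_k=1  p_k/q_k = 23271/1186
…
k=14  a_k=1  p_k/q_k = 59551/3035
k=15  a_k=1  p_k/q_k = 95831/4884
fundamental: x₁=95831, y₁=4884  (since 9183580561 − 385·23853456 = 1)

95831 4884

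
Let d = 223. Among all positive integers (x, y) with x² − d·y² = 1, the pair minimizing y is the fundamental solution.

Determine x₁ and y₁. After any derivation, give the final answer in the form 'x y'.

√223 = [14; 1,13,1,28, …], period ℓ=4 (even) → k=3
step 0: (14, 1)  from 14·(1,0) + (0,1)
step 1: (15, 1)  from 1·(14,1) + (1,0)
step 2: (209, 14)  from 13·(15,1) + (14,1)
step 3: (224, 15)  from 1·(209,14) + (15,1)
→ (224, 15).  Check: 224²=50176, 223·15²=50175, difference 1.

224 15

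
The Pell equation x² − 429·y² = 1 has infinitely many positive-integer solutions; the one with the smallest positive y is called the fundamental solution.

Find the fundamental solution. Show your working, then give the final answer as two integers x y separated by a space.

1524095 73584

[20; 1,2,2,9,1,12,1,9,2,2,1,40] for √429; ℓ=12 ⇒ convergent index 11
k=0  a_k=20  p_k/q_k = 20/1
k=1  a_k=1  p_k/q_k = 21/1
…
k=3  a_k=2  p_k/q_k = 145/7
k=4  a_k=9  p_k/q_k = 1367/66
k=5  a_k=1  p_k/q_k = 1512/73
k=6  a_k=12  p_k/q_k = 19511/942
k=7  a_k=1  p_k/q_k = 21023/1015
k=8  a_k=9  p_k/q_k = 208718/10077
k=9  a_k=2  p_k/q_k = 438459/21169
k=10  a_k=2  p_k/q_k = 1085636/52415
k=11  a_k=1  p_k/q_k = 1524095/73584
(x₁, y₁) = (1524095, 73584);  1524095² − 429·73584² = 1 ✓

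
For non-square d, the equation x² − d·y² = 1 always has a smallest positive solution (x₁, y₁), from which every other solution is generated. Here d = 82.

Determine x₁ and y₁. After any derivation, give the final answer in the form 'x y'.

163 18

[9; 18] for √82; ℓ=1 ⇒ convergent index 1
i=0: a=9 ⇒ p=9, q=1
i=1: a=18 ⇒ p=163, q=18
fundamental: x₁=163, y₁=18  (since 26569 − 82·324 = 1)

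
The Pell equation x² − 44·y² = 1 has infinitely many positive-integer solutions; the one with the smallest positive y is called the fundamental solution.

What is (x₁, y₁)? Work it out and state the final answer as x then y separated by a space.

d=44: √d = [6; 1,1,1,2,1,1,1,12] (ℓ=8, even), read p_7/q_7
a_0=6:  p_0=6·1+0=6,  q_0=6·0+1=1
…
a_2=1:  p_2=1·7+6=13,  q_2=1·1+1=2
…
a_4=2:  p_4=2·20+13=53,  q_4=2·3+2=8
a_5=1:  p_5=1·53+20=73,  q_5=1·8+3=11
a_6=1:  p_6=1·73+53=126,  q_6=1·11+8=19
a_7=1:  p_7=1·126+73=199,  q_7=1·19+11=30
(x₁, y₁) = (199, 30);  199² − 44·30² = 1 ✓

199 30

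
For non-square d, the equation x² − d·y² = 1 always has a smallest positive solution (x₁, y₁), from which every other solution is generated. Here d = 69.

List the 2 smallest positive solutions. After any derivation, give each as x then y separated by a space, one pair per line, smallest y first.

d=69: √d = [8; 3,3,1,4,1,3,3,16] (ℓ=8, even), read p_7/q_7
k=0  a_k=8  p_k/q_k = 8/1
k=1  a_k=3  p_k/q_k = 25/3
…
k=5  a_k=1  p_k/q_k = 623/75
k=6  a_k=3  p_k/q_k = 2384/287
k=7  a_k=3  p_k/q_k = 7775/936
→ (7775, 936).  Check: 7775²=60450625, 69·936²=60450624, difference 1.
k=2:  x_2 = 7775·7775+69·936·936 = 120901249,  y_2 = 7775·936+936·7775 = 14554800

7775 936
120901249 14554800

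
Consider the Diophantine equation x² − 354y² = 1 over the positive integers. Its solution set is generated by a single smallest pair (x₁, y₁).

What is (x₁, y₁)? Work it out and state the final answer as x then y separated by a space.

[18; 1,4,2,2,18,2,2,4,1,36] for √354; ℓ=10 ⇒ convergent index 9
i=0: a=18 ⇒ p=18, q=1
…
i=3: a=2 ⇒ p=207, q=11
…
i=5: a=18 ⇒ p=9351, q=497
i=6: a=2 ⇒ p=19210, q=1021
…
i=8: a=4 ⇒ p=210294, q=11177
i=9: a=1 ⇒ p=258065, q=13716
→ (258065, 13716).  Check: 258065²=66597544225, 354·13716²=66597544224, difference 1.

258065 13716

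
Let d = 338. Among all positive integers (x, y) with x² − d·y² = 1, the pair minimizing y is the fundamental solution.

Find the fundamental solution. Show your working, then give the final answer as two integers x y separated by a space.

114243 6214

[18; 2,1,1,2,36] for √338; ℓ=5 ⇒ convergent index 9
i=0: a=18 ⇒ p=18, q=1
…
i=7: a=1 ⇒ p=26327, q=1432
i=8: a=1 ⇒ p=43958, q=2391
i=9: a=2 ⇒ p=114243, q=6214
fundamental: x₁=114243, y₁=6214  (since 13051463049 − 338·38613796 = 1)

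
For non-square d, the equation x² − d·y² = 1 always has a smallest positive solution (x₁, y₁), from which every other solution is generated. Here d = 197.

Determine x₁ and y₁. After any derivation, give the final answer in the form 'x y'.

√197 = [14; 28, …], period ℓ=1 (odd) → k=1
step 0: (14, 1)  from 14·(1,0) + (0,1)
step 1: (393, 28)  from 28·(14,1) + (1,0)
fundamental: x₁=393, y₁=28  (since 154449 − 197·784 = 1)

393 28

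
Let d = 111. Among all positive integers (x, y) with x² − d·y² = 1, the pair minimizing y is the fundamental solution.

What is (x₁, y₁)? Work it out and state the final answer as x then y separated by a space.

[10; 1,1,6,1,1,20] for √111; ℓ=6 ⇒ convergent index 5
k=0  a_k=10  p_k/q_k = 10/1
…
k=2  a_k=1  p_k/q_k = 21/2
k=3  a_k=6  p_k/q_k = 137/13
k=4  a_k=1  p_k/q_k = 158/15
k=5  a_k=1  p_k/q_k = 295/28
(x₁, y₁) = (295, 28);  295² − 111·28² = 1 ✓

295 28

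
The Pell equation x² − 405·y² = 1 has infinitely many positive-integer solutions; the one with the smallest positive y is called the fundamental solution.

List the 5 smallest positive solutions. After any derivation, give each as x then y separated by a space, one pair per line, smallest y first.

161 8
51841 2576
16692641 829464
5374978561 267084832
1730726404001 86000486440

[20; 8,40] for √405; ℓ=2 ⇒ convergent index 1
k=0  a_k=20  p_k/q_k = 20/1
k=1  a_k=8  p_k/q_k = 161/8
fundamental: x₁=161, y₁=8  (since 25921 − 405·64 = 1)
(161+8√405)^2 = 51841 + 2576√405
(161+8√405)^3 = 16692641 + 829464√405
(161+8√405)^4 = 5374978561 + 267084832√405
(161+8√405)^5 = 1730726404001 + 86000486440√405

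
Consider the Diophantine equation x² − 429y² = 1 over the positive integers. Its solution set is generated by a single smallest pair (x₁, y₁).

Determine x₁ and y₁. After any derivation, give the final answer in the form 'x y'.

[20; 1,2,2,9,1,12,1,9,2,2,1,40] for √429; ℓ=12 ⇒ convergent index 11
i=0: a=20 ⇒ p=20, q=1
…
i=5: a=1 ⇒ p=1512, q=73
…
i=10: a=2 ⇒ p=1085636, q=52415
i=11: a=1 ⇒ p=1524095, q=73584
→ (1524095, 73584).  Check: 1524095²=2322865569025, 429·73584²=2322865569024, difference 1.

1524095 73584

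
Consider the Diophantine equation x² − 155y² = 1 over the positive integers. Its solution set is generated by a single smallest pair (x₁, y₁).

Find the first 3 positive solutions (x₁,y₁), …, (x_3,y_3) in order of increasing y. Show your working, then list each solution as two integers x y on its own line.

[12; 2,4,2,24] for √155; ℓ=4 ⇒ convergent index 3
i=0: a=12 ⇒ p=12, q=1
…
i=2: a=4 ⇒ p=112, q=9
i=3: a=2 ⇒ p=249, q=20
→ (249, 20).  Check: 249²=62001, 155·20²=62000, difference 1.
k=2:  x_2 = 249·249+155·20·20 = 124001,  y_2 = 249·20+20·249 = 9960
k=3:  x_3 = 249·124001+155·20·9960 = 61752249,  y_3 = 249·9960+20·124001 = 4960060

249 20
124001 9960
61752249 4960060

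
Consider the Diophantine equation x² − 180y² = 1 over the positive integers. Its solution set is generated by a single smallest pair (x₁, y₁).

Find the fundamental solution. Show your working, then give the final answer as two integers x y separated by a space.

161 12

d=180: √d = [13; 2,2,2,26] (ℓ=4, even), read p_3/q_3
a_0=13:  p_0=13·1+0=13,  q_0=13·0+1=1
…
a_2=2:  p_2=2·27+13=67,  q_2=2·2+1=5
a_3=2:  p_3=2·67+27=161,  q_3=2·5+2=12
fundamental: x₁=161, y₁=12  (since 25921 − 180·144 = 1)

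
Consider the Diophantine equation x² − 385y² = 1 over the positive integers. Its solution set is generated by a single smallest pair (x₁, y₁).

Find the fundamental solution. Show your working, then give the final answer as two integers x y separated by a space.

√385 → a₀=19, period (1,1,1,1,1,…,1,1,38); ℓ=16 even so k=15
i=0: a=19 ⇒ p=19, q=1
…
i=2: a=1 ⇒ p=39, q=2
…
i=4: a=1 ⇒ p=98, q=5
i=5: a=1 ⇒ p=157, q=8
i=6: a=3 ⇒ p=569, q=29
i=7: a=1 ⇒ p=726, q=37
i=8: a=2 ⇒ p=2021, q=103
i=9: a=1 ⇒ p=2747, q=140
i=10: a=3 ⇒ p=10262, q=523
i=11: a=1 ⇒ p=13009, q=663
i=12: a=1 ⇒ p=23271, q=1186
i=13: a=1 ⇒ p=36280, q=1849
i=14: a=1 ⇒ p=59551, q=3035
i=15: a=1 ⇒ p=95831, q=4884
fundamental: x₁=95831, y₁=4884  (since 9183580561 − 385·23853456 = 1)

95831 4884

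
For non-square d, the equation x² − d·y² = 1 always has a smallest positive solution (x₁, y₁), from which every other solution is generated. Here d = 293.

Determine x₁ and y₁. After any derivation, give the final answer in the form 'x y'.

12320649 719780

[17; 8,1,1,8,34] for √293; ℓ=5 ⇒ convergent index 9
a_0=17:  p_0=17·1+0=17,  q_0=17·0+1=1
…
a_2=1:  p_2=1·137+17=154,  q_2=1·8+1=9
a_3=1:  p_3=1·154+137=291,  q_3=1·9+8=17
…
a_5=34:  p_5=34·2482+291=84679,  q_5=34·145+17=4947
a_6=8:  p_6=8·84679+2482=679914,  q_6=8·4947+145=39721
a_7=1:  p_7=1·679914+84679=764593,  q_7=1·39721+4947=44668
a_8=1:  p_8=1·764593+679914=1444507,  q_8=1·44668+39721=84389
a_9=8:  p_9=8·1444507+764593=12320649,  q_9=8·84389+44668=719780
→ (12320649, 719780).  Check: 12320649²=151798391781201, 293·719780²=151798391781200, difference 1.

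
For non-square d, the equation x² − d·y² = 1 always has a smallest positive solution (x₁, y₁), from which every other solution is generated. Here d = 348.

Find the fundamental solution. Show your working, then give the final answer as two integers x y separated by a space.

1567 84

[18; 1,1,1,8,1,1,1,36] for √348; ℓ=8 ⇒ convergent index 7
step 0: (18, 1)  from 18·(1,0) + (0,1)
step 1: (19, 1)  from 1·(18,1) + (1,0)
step 2: (37, 2)  from 1·(19,1) + (18,1)
step 3: (56, 3)  from 1·(37,2) + (19,1)
step 4: (485, 26)  from 8·(56,3) + (37,2)
step 5: (541, 29)  from 1·(485,26) + (56,3)
step 6: (1026, 55)  from 1·(541,29) + (485,26)
step 7: (1567, 84)  from 1·(1026,55) + (541,29)
→ (1567, 84).  Check: 1567²=2455489, 348·84²=2455488, difference 1.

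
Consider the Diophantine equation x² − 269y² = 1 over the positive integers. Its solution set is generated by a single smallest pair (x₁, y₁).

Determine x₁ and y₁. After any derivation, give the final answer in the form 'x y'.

13449 820

d=269: √d = [16; 2,2,32] (ℓ=3, odd), read p_5/q_5
k=0  a_k=16  p_k/q_k = 16/1
k=1  a_k=2  p_k/q_k = 33/2
…
k=3  a_k=32  p_k/q_k = 2657/162
k=4  a_k=2  p_k/q_k = 5396/329
k=5  a_k=2  p_k/q_k = 13449/820
fundamental: x₁=13449, y₁=820  (since 180875601 − 269·672400 = 1)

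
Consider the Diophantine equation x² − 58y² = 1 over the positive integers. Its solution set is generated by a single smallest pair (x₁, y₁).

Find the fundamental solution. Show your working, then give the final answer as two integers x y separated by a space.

19603 2574

√58 → a₀=7, period (1,1,1,1,1,1,14); ℓ=7 odd so k=13
a_0=7:  p_0=7·1+0=7,  q_0=7·0+1=1
…
a_3=1:  p_3=1·15+8=23,  q_3=1·2+1=3
…
a_5=1:  p_5=1·38+23=61,  q_5=1·5+3=8
a_6=1:  p_6=1·61+38=99,  q_6=1·8+5=13
a_7=14:  p_7=14·99+61=1447,  q_7=14·13+8=190
…
a_12=1:  p_12=1·7532+4539=12071,  q_12=1·989+596=1585
a_13=1:  p_13=1·12071+7532=19603,  q_13=1·1585+989=2574
fundamental: x₁=19603, y₁=2574  (since 384277609 − 58·6625476 = 1)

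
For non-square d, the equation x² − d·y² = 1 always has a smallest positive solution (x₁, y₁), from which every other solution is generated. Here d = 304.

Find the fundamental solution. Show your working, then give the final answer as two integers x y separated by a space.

[17; 2,3,2,1,1,1,1,1,2,3,2,34] for √304; ℓ=12 ⇒ convergent index 11
i=0: a=17 ⇒ p=17, q=1
…
i=3: a=2 ⇒ p=279, q=16
…
i=5: a=1 ⇒ p=680, q=39
i=6: a=1 ⇒ p=1081, q=62
…
i=8: a=1 ⇒ p=2842, q=163
i=9: a=2 ⇒ p=7445, q=427
i=10: a=3 ⇒ p=25177, q=1444
i=11: a=2 ⇒ p=57799, q=3315
fundamental: x₁=57799, y₁=3315  (since 3340724401 − 304·10989225 = 1)

57799 3315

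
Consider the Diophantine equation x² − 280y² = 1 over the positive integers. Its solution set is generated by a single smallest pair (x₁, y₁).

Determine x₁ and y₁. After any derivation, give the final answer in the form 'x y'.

[16; 1,2,1,2,1,32] for √280; ℓ=6 ⇒ convergent index 5
i=0: a=16 ⇒ p=16, q=1
i=1: a=1 ⇒ p=17, q=1
i=2: a=2 ⇒ p=50, q=3
i=3: a=1 ⇒ p=67, q=4
i=4: a=2 ⇒ p=184, q=11
i=5: a=1 ⇒ p=251, q=15
(x₁, y₁) = (251, 15);  251² − 280·15² = 1 ✓

251 15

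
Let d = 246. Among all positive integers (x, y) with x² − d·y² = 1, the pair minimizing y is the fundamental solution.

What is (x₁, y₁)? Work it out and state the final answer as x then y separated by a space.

[15; 1,2,5,1,14,1,5,2,1,30] for √246; ℓ=10 ⇒ convergent index 9
a_0=15:  p_0=15·1+0=15,  q_0=15·0+1=1
a_1=1:  p_1=1·15+1=16,  q_1=1·1+0=1
…
a_4=1:  p_4=1·251+47=298,  q_4=1·16+3=19
…
a_8=2:  p_8=2·28028+4721=60777,  q_8=2·1787+301=3875
a_9=1:  p_9=1·60777+28028=88805,  q_9=1·3875+1787=5662
fundamental: x₁=88805, y₁=5662  (since 7886328025 − 246·32058244 = 1)

88805 5662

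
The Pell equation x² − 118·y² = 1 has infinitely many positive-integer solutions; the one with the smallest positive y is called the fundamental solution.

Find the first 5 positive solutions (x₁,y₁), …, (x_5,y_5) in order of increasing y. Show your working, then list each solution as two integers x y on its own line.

306917 28254
188396089777 17343265836
115643925371868101 10645886241146970
70986173286526887819457 6534806934930865917144
43573726693046301732396700037 4011286680085707263143023126

√118 → a₀=10, period (1,6,3,2,10,2,3,6,1,20); ℓ=10 even so k=9
a_0=10:  p_0=10·1+0=10,  q_0=10·0+1=1
…
a_2=6:  p_2=6·11+10=76,  q_2=6·1+1=7
…
a_5=10:  p_5=10·554+239=5779,  q_5=10·51+22=532
a_6=2:  p_6=2·5779+554=12112,  q_6=2·532+51=1115
a_7=3:  p_7=3·12112+5779=42115,  q_7=3·1115+532=3877
a_8=6:  p_8=6·42115+12112=264802,  q_8=6·3877+1115=24377
a_9=1:  p_9=1·264802+42115=306917,  q_9=1·24377+3877=28254
→ (306917, 28254).  Check: 306917²=94198044889, 118·28254²=94198044888, difference 1.
k=2:  x_2 = 306917·306917+118·28254·28254 = 188396089777,  y_2 = 306917·28254+28254·306917 = 17343265836
k=3:  x_3 = 306917·188396089777+118·28254·17343265836 = 115643925371868101,  y_3 = 306917·17343265836+28254·188396089777 = 10645886241146970
k=4:  x_4 = 306917·115643925371868101+118·28254·10645886241146970 = 70986173286526887819457,  y_4 = 306917·10645886241146970+28254·115643925371868101 = 6534806934930865917144
k=5:  x_5 = 306917·70986173286526887819457+118·28254·6534806934930865917144 = 43573726693046301732396700037,  y_5 = 306917·6534806934930865917144+28254·70986173286526887819457 = 4011286680085707263143023126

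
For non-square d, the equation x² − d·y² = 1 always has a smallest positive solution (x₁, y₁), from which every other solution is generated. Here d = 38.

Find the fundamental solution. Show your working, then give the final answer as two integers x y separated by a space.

37 6

[6; 6,12] for √38; ℓ=2 ⇒ convergent index 1
a_0=6:  p_0=6·1+0=6,  q_0=6·0+1=1
a_1=6:  p_1=6·6+1=37,  q_1=6·1+0=6
→ (37, 6).  Check: 37²=1369, 38·6²=1368, difference 1.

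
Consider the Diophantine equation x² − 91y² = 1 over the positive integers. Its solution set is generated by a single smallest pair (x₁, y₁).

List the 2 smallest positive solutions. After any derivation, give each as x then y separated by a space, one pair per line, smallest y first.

√91 = [9; 1,1,5,1,5,1,1,18, …], period ℓ=8 (even) → k=7
a_0=9:  p_0=9·1+0=9,  q_0=9·0+1=1
a_1=1:  p_1=1·9+1=10,  q_1=1·1+0=1
a_2=1:  p_2=1·10+9=19,  q_2=1·1+1=2
…
a_4=1:  p_4=1·105+19=124,  q_4=1·11+2=13
a_5=5:  p_5=5·124+105=725,  q_5=5·13+11=76
a_6=1:  p_6=1·725+124=849,  q_6=1·76+13=89
a_7=1:  p_7=1·849+725=1574,  q_7=1·89+76=165
fundamental: x₁=1574, y₁=165  (since 2477476 − 91·27225 = 1)
(1574+165√91)^2 = 4954951 + 519420√91

1574 165
4954951 519420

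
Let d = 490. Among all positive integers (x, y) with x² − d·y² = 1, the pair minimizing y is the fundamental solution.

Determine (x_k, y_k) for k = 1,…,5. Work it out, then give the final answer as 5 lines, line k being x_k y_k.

[22; 7,2,1,4,4,4,1,2,7,44] for √490; ℓ=10 ⇒ convergent index 9
i=0: a=22 ⇒ p=22, q=1
i=1: a=7 ⇒ p=155, q=7
…
i=3: a=1 ⇒ p=487, q=22
i=4: a=4 ⇒ p=2280, q=103
…
i=6: a=4 ⇒ p=40708, q=1839
i=7: a=1 ⇒ p=50315, q=2273
i=8: a=2 ⇒ p=141338, q=6385
i=9: a=7 ⇒ p=1039681, q=46968
fundamental: x₁=1039681, y₁=46968  (since 1080936581761 − 490·2205993024 = 1)
n=2: (1039681,46968)∘(1039681,46968) = (1039681·1039681+490·46968·46968, 1039681·46968+46968·1039681) = (2161873163521,97663474416)
n=3: (2161873163521,97663474416)∘(1039681,46968) = (1039681·2161873163521+490·46968·97663474416, 1039681·97663474416+46968·2161873163521) = (4495316905044313921,203077717488555624)
n=4: (4495316905044313921,203077717488555624)∘(1039681,46968) = (1039681·4495316905044313921+490·46968·203077717488555624, 1039681·203077717488555624+46968·4495316905044313921) = (9347391150304592810234881,422272088792340335957472)
n=5: (9347391150304592810234881,422272088792340335957472)∘(1039681,46968) = (1039681·9347391150304592810234881+490·46968·422272088792340335957472, 1039681·422272088792340335957472+46968·9347391150304592810234881) = (19436609957075163398170578312001,878056535095215307939712337240)

1039681 46968
2161873163521 97663474416
4495316905044313921 203077717488555624
9347391150304592810234881 422272088792340335957472
19436609957075163398170578312001 878056535095215307939712337240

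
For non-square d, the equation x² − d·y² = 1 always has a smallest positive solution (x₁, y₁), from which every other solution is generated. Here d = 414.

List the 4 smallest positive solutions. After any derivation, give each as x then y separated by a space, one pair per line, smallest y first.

[20; 2,1,7,2,7,1,2,40] for √414; ℓ=8 ⇒ convergent index 7
k=0  a_k=20  p_k/q_k = 20/1
k=1  a_k=2  p_k/q_k = 41/2
k=2  a_k=1  p_k/q_k = 61/3
…
k=4  a_k=2  p_k/q_k = 997/49
…
k=6  a_k=1  p_k/q_k = 8444/415
k=7  a_k=2  p_k/q_k = 24335/1196
→ (24335, 1196).  Check: 24335²=592192225, 414·1196²=592192224, difference 1.
(x_2, y_2) = (24335·24335 + 414·1196·1196, 24335·1196 + 1196·24335) = (1184384449, 58209320)
(x_3, y_3) = (24335·1184384449 + 414·1196·58209320, 24335·58209320 + 1196·1184384449) = (57643991108495, 2833047603204)
(x_4, y_4) = (24335·57643991108495 + 414·1196·2833047603204, 24335·2833047603204 + 1196·57643991108495) = (2805533046066067201, 137884426789729360)

24335 1196
1184384449 58209320
57643991108495 2833047603204
2805533046066067201 137884426789729360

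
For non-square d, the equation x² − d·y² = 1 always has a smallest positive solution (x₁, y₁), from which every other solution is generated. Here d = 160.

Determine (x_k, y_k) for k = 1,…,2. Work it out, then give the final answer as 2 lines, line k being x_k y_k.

721 57
1039681 82194

√160 → a₀=12, period (1,1,1,5,1,1,1,24); ℓ=8 even so k=7
i=0: a=12 ⇒ p=12, q=1
i=1: a=1 ⇒ p=13, q=1
i=2: a=1 ⇒ p=25, q=2
i=3: a=1 ⇒ p=38, q=3
i=4: a=5 ⇒ p=215, q=17
i=5: a=1 ⇒ p=253, q=20
i=6: a=1 ⇒ p=468, q=37
i=7: a=1 ⇒ p=721, q=57
→ (721, 57).  Check: 721²=519841, 160·57²=519840, difference 1.
n=2: (721,57)∘(721,57) = (721·721+160·57·57, 721·57+57·721) = (1039681,82194)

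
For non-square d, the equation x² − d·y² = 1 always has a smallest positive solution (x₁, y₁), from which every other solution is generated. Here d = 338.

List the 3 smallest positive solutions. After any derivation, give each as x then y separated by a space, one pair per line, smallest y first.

√338 → a₀=18, period (2,1,1,2,36); ℓ=5 odd so k=9
k=0  a_k=18  p_k/q_k = 18/1
…
k=2  a_k=1  p_k/q_k = 55/3
k=3  a_k=1  p_k/q_k = 92/5
k=4  a_k=2  p_k/q_k = 239/13
k=5  a_k=36  p_k/q_k = 8696/473
k=6  a_k=2  p_k/q_k = 17631/959
k=7  a_k=1  p_k/q_k = 26327/1432
k=8  a_k=1  p_k/q_k = 43958/2391
k=9  a_k=2  p_k/q_k = 114243/6214
(x₁, y₁) = (114243, 6214);  114243² − 338·6214² = 1 ✓
(114243+6214√338)^2 = 26102926097 + 1419812004√338
(114243+6214√338)^3 = 5964153172084899 + 324407165539730√338

114243 6214
26102926097 1419812004
5964153172084899 324407165539730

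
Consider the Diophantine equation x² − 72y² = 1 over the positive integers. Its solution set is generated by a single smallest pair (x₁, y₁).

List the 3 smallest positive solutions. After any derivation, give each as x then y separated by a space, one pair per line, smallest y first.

17 2
577 68
19601 2310

√72 = [8; 2,16, …], period ℓ=2 (even) → k=1
k=0  a_k=8  p_k/q_k = 8/1
k=1  a_k=2  p_k/q_k = 17/2
(x₁, y₁) = (17, 2);  17² − 72·2² = 1 ✓
k=2:  x_2 = 17·17+72·2·2 = 577,  y_2 = 17·2+2·17 = 68
k=3:  x_3 = 17·577+72·2·68 = 19601,  y_3 = 17·68+2·577 = 2310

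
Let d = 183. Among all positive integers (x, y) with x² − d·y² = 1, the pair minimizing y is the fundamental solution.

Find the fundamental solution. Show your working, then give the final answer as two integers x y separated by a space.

d=183: √d = [13; 1,1,8,1,1,26] (ℓ=6, even), read p_5/q_5
i=0: a=13 ⇒ p=13, q=1
i=1: a=1 ⇒ p=14, q=1
i=2: a=1 ⇒ p=27, q=2
i=3: a=8 ⇒ p=230, q=17
i=4: a=1 ⇒ p=257, q=19
i=5: a=1 ⇒ p=487, q=36
fundamental: x₁=487, y₁=36  (since 237169 − 183·1296 = 1)

487 36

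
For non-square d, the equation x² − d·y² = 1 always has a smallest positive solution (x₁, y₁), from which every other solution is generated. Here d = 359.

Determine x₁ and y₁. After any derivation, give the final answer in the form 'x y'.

360 19

√359 = [18; 1,17,1,36, …], period ℓ=4 (even) → k=3
step 0: (18, 1)  from 18·(1,0) + (0,1)
…
step 2: (341, 18)  from 17·(19,1) + (18,1)
step 3: (360, 19)  from 1·(341,18) + (19,1)
fundamental: x₁=360, y₁=19  (since 129600 − 359·361 = 1)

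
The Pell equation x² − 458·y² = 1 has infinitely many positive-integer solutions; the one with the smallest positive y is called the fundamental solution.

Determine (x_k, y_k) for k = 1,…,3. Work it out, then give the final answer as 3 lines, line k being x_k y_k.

[21; 2,2,42] for √458; ℓ=3 ⇒ convergent index 5
a_0=21:  p_0=21·1+0=21,  q_0=21·0+1=1
a_1=2:  p_1=2·21+1=43,  q_1=2·1+0=2
a_2=2:  p_2=2·43+21=107,  q_2=2·2+1=5
…
a_4=2:  p_4=2·4537+107=9181,  q_4=2·212+5=429
a_5=2:  p_5=2·9181+4537=22899,  q_5=2·429+212=1070
→ (22899, 1070).  Check: 22899²=524364201, 458·1070²=524364200, difference 1.
k=2:  x_2 = 22899·22899+458·1070·1070 = 1048728401,  y_2 = 22899·1070+1070·22899 = 49003860
k=3:  x_3 = 22899·1048728401+458·1070·49003860 = 48029663286099,  y_3 = 22899·49003860+1070·1048728401 = 2244278779210

22899 1070
1048728401 49003860
48029663286099 2244278779210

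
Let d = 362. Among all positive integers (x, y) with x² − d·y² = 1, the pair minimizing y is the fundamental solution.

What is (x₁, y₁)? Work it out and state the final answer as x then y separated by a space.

d=362: √d = [19; 38] (ℓ=1, odd), read p_1/q_1
step 0: (19, 1)  from 19·(1,0) + (0,1)
step 1: (723, 38)  from 38·(19,1) + (1,0)
→ (723, 38).  Check: 723²=522729, 362·38²=522728, difference 1.

723 38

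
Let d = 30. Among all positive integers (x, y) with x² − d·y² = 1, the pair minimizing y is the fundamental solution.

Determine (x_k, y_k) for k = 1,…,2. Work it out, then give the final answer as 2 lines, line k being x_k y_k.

[5; 2,10] for √30; ℓ=2 ⇒ convergent index 1
step 0: (5, 1)  from 5·(1,0) + (0,1)
step 1: (11, 2)  from 2·(5,1) + (1,0)
(x₁, y₁) = (11, 2);  11² − 30·2² = 1 ✓
n=2: (11,2)∘(11,2) = (11·11+30·2·2, 11·2+2·11) = (241,44)

11 2
241 44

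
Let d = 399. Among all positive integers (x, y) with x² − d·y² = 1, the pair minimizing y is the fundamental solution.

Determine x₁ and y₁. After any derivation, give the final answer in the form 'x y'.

20 1

d=399: √d = [19; 1,38] (ℓ=2, even), read p_1/q_1
step 0: (19, 1)  from 19·(1,0) + (0,1)
step 1: (20, 1)  from 1·(19,1) + (1,0)
fundamental: x₁=20, y₁=1  (since 400 − 399·1 = 1)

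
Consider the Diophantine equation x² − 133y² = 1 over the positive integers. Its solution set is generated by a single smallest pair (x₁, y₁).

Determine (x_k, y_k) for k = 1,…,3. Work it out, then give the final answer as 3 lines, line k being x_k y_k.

d=133: √d = [11; 1,1,7,5,1,…,1,1,22] (ℓ=16, even), read p_15/q_15
i=0: a=11 ⇒ p=11, q=1
i=1: a=1 ⇒ p=12, q=1
…
i=3: a=7 ⇒ p=173, q=15
i=4: a=5 ⇒ p=888, q=77
…
i=6: a=1 ⇒ p=1949, q=169
i=7: a=1 ⇒ p=3010, q=261
…
i=10: a=1 ⇒ p=18948, q=1643
…
i=14: a=1 ⇒ p=1378591, q=119539
i=15: a=1 ⇒ p=2588599, q=224460
→ (2588599, 224460).  Check: 2588599²=6700844782801, 133·224460²=6700844782800, difference 1.
n=2: (2588599,224460)∘(2588599,224460) = (2588599·2588599+133·224460·224460, 2588599·224460+224460·2588599) = (13401689565601,1162073863080)
n=3: (13401689565601,1162073863080)∘(2588599,224460) = (2588599·13401689565601+133·224460·1162073863080, 2588599·1162073863080+224460·13401689565601) = (69383200415647777399,6016286479789825380)

2588599 224460
13401689565601 1162073863080
69383200415647777399 6016286479789825380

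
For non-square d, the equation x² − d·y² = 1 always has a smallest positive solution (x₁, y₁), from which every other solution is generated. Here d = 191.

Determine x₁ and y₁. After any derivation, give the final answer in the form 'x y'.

8994000 650783

[13; 1,4,1,1,3,…,4,1,26] for √191; ℓ=16 ⇒ convergent index 15
i=0: a=13 ⇒ p=13, q=1
i=1: a=1 ⇒ p=14, q=1
i=2: a=4 ⇒ p=69, q=5
i=3: a=1 ⇒ p=83, q=6
i=4: a=1 ⇒ p=152, q=11
…
i=6: a=2 ⇒ p=1230, q=89
i=7: a=2 ⇒ p=2999, q=217
i=8: a=13 ⇒ p=40217, q=2910
i=9: a=2 ⇒ p=83433, q=6037
…
i=11: a=3 ⇒ p=704682, q=50989
…
i=14: a=4 ⇒ p=7377553, q=533821
i=15: a=1 ⇒ p=8994000, q=650783
fundamental: x₁=8994000, y₁=650783  (since 80892036000000 − 191·423518513089 = 1)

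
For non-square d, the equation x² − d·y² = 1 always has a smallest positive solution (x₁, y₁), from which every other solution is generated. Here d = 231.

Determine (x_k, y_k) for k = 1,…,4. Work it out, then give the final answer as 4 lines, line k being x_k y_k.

76 5
11551 760
1755676 115515
266851201 17557520

d=231: √d = [15; 5,30] (ℓ=2, even), read p_1/q_1
step 0: (15, 1)  from 15·(1,0) + (0,1)
step 1: (76, 5)  from 5·(15,1) + (1,0)
fundamental: x₁=76, y₁=5  (since 5776 − 231·25 = 1)
(76+5√231)^2 = 11551 + 760√231
(76+5√231)^3 = 1755676 + 115515√231
(76+5√231)^4 = 266851201 + 17557520√231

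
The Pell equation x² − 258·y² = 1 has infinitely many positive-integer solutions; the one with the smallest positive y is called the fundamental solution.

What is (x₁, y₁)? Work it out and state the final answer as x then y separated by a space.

257 16

√258 → a₀=16, period (16,32); ℓ=2 even so k=1
i=0: a=16 ⇒ p=16, q=1
i=1: a=16 ⇒ p=257, q=16
→ (257, 16).  Check: 257²=66049, 258·16²=66048, difference 1.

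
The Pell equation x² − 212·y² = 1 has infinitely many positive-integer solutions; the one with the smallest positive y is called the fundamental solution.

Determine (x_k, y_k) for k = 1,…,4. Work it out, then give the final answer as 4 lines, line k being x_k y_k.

√212 → a₀=14, period (1,1,3,1,1,…,1,1,28); ℓ=14 even so k=13
k=0  a_k=14  p_k/q_k = 14/1
…
k=2  a_k=1  p_k/q_k = 29/2
k=3  a_k=3  p_k/q_k = 102/7
…
k=5  a_k=1  p_k/q_k = 233/16
…
k=7  a_k=6  p_k/q_k = 2417/166
…
k=11  a_k=3  p_k/q_k = 29135/2001
k=12  a_k=1  p_k/q_k = 37114/2549
k=13  a_k=1  p_k/q_k = 66249/4550
fundamental: x₁=66249, y₁=4550  (since 4388930001 − 212·20702500 = 1)
n=2: (66249,4550)∘(66249,4550) = (66249·66249+212·4550·4550, 66249·4550+4550·66249) = (8777860001,602865900)
n=3: (8777860001,602865900)∘(66249,4550) = (66249·8777860001+212·4550·602865900, 66249·602865900+4550·8777860001) = (1163048894346249,79878526013650)
n=4: (1163048894346249,79878526013650)∘(66249,4550) = (66249·1163048894346249+212·4550·79878526013650, 66249·79878526013650+4550·1163048894346249) = (154101652394311440001,10583744939153731800)

66249 4550
8777860001 602865900
1163048894346249 79878526013650
154101652394311440001 10583744939153731800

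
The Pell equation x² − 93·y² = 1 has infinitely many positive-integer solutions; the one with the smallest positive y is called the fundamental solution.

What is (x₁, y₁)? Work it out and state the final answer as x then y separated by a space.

12151 1260

d=93: √d = [9; 1,1,1,4,6,4,1,1,1,18] (ℓ=10, even), read p_9/q_9
a_0=9:  p_0=9·1+0=9,  q_0=9·0+1=1
a_1=1:  p_1=1·9+1=10,  q_1=1·1+0=1
a_2=1:  p_2=1·10+9=19,  q_2=1·1+1=2
a_3=1:  p_3=1·19+10=29,  q_3=1·2+1=3
a_4=4:  p_4=4·29+19=135,  q_4=4·3+2=14
a_5=6:  p_5=6·135+29=839,  q_5=6·14+3=87
…
a_8=1:  p_8=1·4330+3491=7821,  q_8=1·449+362=811
a_9=1:  p_9=1·7821+4330=12151,  q_9=1·811+449=1260
fundamental: x₁=12151, y₁=1260  (since 147646801 − 93·1587600 = 1)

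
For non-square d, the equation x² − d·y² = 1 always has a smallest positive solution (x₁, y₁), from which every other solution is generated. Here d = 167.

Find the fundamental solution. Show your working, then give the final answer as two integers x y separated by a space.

d=167: √d = [12; 1,11,1,24] (ℓ=4, even), read p_3/q_3
k=0  a_k=12  p_k/q_k = 12/1
k=1  a_k=1  p_k/q_k = 13/1
k=2  a_k=11  p_k/q_k = 155/12
k=3  a_k=1  p_k/q_k = 168/13
→ (168, 13).  Check: 168²=28224, 167·13²=28223, difference 1.

168 13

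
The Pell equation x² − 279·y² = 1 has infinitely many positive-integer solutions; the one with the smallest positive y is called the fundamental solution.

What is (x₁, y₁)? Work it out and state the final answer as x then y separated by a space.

1520 91

d=279: √d = [16; 1,2,2,1,2,2,1,32] (ℓ=8, even), read p_7/q_7
i=0: a=16 ⇒ p=16, q=1
i=1: a=1 ⇒ p=17, q=1
i=2: a=2 ⇒ p=50, q=3
…
i=6: a=2 ⇒ p=1069, q=64
i=7: a=1 ⇒ p=1520, q=91
→ (1520, 91).  Check: 1520²=2310400, 279·91²=2310399, difference 1.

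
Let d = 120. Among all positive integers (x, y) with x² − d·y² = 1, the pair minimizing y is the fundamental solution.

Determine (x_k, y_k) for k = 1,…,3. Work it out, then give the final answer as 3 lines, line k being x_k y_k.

11 1
241 22
5291 483

d=120: √d = [10; 1,20] (ℓ=2, even), read p_1/q_1
a_0=10:  p_0=10·1+0=10,  q_0=10·0+1=1
a_1=1:  p_1=1·10+1=11,  q_1=1·1+0=1
→ (11, 1).  Check: 11²=121, 120·1²=120, difference 1.
(x_2, y_2) = (11·11 + 120·1·1, 11·1 + 1·11) = (241, 22)
(x_3, y_3) = (11·241 + 120·1·22, 11·22 + 1·241) = (5291, 483)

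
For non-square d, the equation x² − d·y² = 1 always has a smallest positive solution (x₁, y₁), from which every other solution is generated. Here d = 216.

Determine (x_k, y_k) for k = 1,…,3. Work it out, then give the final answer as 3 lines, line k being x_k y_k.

485 33
470449 32010
456335045 31049667

√216 = [14; 1,2,3,2,1,28, …], period ℓ=6 (even) → k=5
step 0: (14, 1)  from 14·(1,0) + (0,1)
…
step 2: (44, 3)  from 2·(15,1) + (14,1)
step 3: (147, 10)  from 3·(44,3) + (15,1)
step 4: (338, 23)  from 2·(147,10) + (44,3)
step 5: (485, 33)  from 1·(338,23) + (147,10)
(x₁, y₁) = (485, 33);  485² − 216·33² = 1 ✓
n=2: (485,33)∘(485,33) = (485·485+216·33·33, 485·33+33·485) = (470449,32010)
n=3: (470449,32010)∘(485,33) = (485·470449+216·33·32010, 485·32010+33·470449) = (456335045,31049667)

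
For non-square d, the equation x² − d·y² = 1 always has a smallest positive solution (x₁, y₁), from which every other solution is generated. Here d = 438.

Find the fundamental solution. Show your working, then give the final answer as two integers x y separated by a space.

[20; 1,12,1,40] for √438; ℓ=4 ⇒ convergent index 3
a_0=20:  p_0=20·1+0=20,  q_0=20·0+1=1
a_1=1:  p_1=1·20+1=21,  q_1=1·1+0=1
a_2=12:  p_2=12·21+20=272,  q_2=12·1+1=13
a_3=1:  p_3=1·272+21=293,  q_3=1·13+1=14
(x₁, y₁) = (293, 14);  293² − 438·14² = 1 ✓

293 14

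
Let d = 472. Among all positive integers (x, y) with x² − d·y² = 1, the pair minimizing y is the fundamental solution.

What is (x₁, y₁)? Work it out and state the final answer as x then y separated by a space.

306917 14127

d=472: √d = [21; 1,2,1,1,1,…,2,1,42] (ℓ=14, even), read p_13/q_13
a_0=21:  p_0=21·1+0=21,  q_0=21·0+1=1
…
a_2=2:  p_2=2·22+21=65,  q_2=2·1+1=3
a_3=1:  p_3=1·65+22=87,  q_3=1·3+1=4
…
a_5=1:  p_5=1·152+87=239,  q_5=1·7+4=11
a_6=4:  p_6=4·239+152=1108,  q_6=4·11+7=51
a_7=5:  p_7=5·1108+239=5779,  q_7=5·51+11=266
…
a_9=1:  p_9=1·24224+5779=30003,  q_9=1·1115+266=1381
…
a_11=1:  p_11=1·54227+30003=84230,  q_11=1·2496+1381=3877
a_12=2:  p_12=2·84230+54227=222687,  q_12=2·3877+2496=10250
a_13=1:  p_13=1·222687+84230=306917,  q_13=1·10250+3877=14127
→ (306917, 14127).  Check: 306917²=94198044889, 472·14127²=94198044888, difference 1.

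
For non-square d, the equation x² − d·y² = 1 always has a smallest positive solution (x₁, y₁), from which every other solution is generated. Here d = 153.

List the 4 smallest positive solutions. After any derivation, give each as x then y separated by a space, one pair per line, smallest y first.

2177 176
9478657 766304
41270070401 3336487440
179689877047297 14527065547456

√153 → a₀=12, period (2,1,2,2,2,1,2,24); ℓ=8 even so k=7
i=0: a=12 ⇒ p=12, q=1
i=1: a=2 ⇒ p=25, q=2
…
i=3: a=2 ⇒ p=99, q=8
i=4: a=2 ⇒ p=235, q=19
i=5: a=2 ⇒ p=569, q=46
i=6: a=1 ⇒ p=804, q=65
i=7: a=2 ⇒ p=2177, q=176
(x₁, y₁) = (2177, 176);  2177² − 153·176² = 1 ✓
n=2: (2177,176)∘(2177,176) = (2177·2177+153·176·176, 2177·176+176·2177) = (9478657,766304)
n=3: (9478657,766304)∘(2177,176) = (2177·9478657+153·176·766304, 2177·766304+176·9478657) = (41270070401,3336487440)
n=4: (41270070401,3336487440)∘(2177,176) = (2177·41270070401+153·176·3336487440, 2177·3336487440+176·41270070401) = (179689877047297,14527065547456)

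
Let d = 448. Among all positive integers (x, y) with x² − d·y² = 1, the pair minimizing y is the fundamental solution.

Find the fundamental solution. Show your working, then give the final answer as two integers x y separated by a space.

d=448: √d = [21; 6,42] (ℓ=2, even), read p_1/q_1
step 0: (21, 1)  from 21·(1,0) + (0,1)
step 1: (127, 6)  from 6·(21,1) + (1,0)
(x₁, y₁) = (127, 6);  127² − 448·6² = 1 ✓

127 6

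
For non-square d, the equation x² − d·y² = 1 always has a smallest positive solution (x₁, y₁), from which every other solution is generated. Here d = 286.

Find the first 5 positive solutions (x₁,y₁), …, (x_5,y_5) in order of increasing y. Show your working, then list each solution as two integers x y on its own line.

561835 33222
631317134449 37330564740
709392124465745995 41947235681362578
797122648497793485067201 47134850318039357456520
895702806436806213240996001675 52964017256829337557486465822

√286 = [16; 1,10,3,3,2,3,3,10,1,32, …], period ℓ=10 (even) → k=9
k=0  a_k=16  p_k/q_k = 16/1
…
k=2  a_k=10  p_k/q_k = 186/11
…
k=4  a_k=3  p_k/q_k = 1911/113
k=5  a_k=2  p_k/q_k = 4397/260
k=6  a_k=3  p_k/q_k = 15102/893
…
k=8  a_k=10  p_k/q_k = 512132/30283
k=9  a_k=1  p_k/q_k = 561835/33222
fundamental: x₁=561835, y₁=33222  (since 315658567225 − 286·1103701284 = 1)
(x_2, y_2) = (561835·561835 + 286·33222·33222, 561835·33222 + 33222·561835) = (631317134449, 37330564740)
(x_3, y_3) = (561835·631317134449 + 286·33222·37330564740, 561835·37330564740 + 33222·631317134449) = (709392124465745995, 41947235681362578)
(x_4, y_4) = (561835·709392124465745995 + 286·33222·41947235681362578, 561835·41947235681362578 + 33222·709392124465745995) = (797122648497793485067201, 47134850318039357456520)
(x_5, y_5) = (561835·797122648497793485067201 + 286·33222·47134850318039357456520, 561835·47134850318039357456520 + 33222·797122648497793485067201) = (895702806436806213240996001675, 52964017256829337557486465822)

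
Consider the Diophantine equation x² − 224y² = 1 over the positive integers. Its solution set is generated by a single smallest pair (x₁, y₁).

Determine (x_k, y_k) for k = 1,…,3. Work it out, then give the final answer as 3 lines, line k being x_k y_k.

[14; 1,28] for √224; ℓ=2 ⇒ convergent index 1
i=0: a=14 ⇒ p=14, q=1
i=1: a=1 ⇒ p=15, q=1
fundamental: x₁=15, y₁=1  (since 225 − 224·1 = 1)
k=2:  x_2 = 15·15+224·1·1 = 449,  y_2 = 15·1+1·15 = 30
k=3:  x_3 = 15·449+224·1·30 = 13455,  y_3 = 15·30+1·449 = 899

15 1
449 30
13455 899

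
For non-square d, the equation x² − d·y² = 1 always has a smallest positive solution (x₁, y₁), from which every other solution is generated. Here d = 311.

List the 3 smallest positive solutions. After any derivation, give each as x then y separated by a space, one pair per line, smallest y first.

16883880 957397
570130807708799 32329152120720
19252040283316857636360 1091683049815963029803

d=311: √d = [17; 1,1,1,2,1,…,1,1,34] (ℓ=16, even), read p_15/q_15
a_0=17:  p_0=17·1+0=17,  q_0=17·0+1=1
…
a_3=1:  p_3=1·35+18=53,  q_3=1·2+1=3
…
a_5=1:  p_5=1·141+53=194,  q_5=1·8+3=11
a_6=6:  p_6=6·194+141=1305,  q_6=6·11+8=74
a_7=3:  p_7=3·1305+194=4109,  q_7=3·74+11=233
…
a_9=3:  p_9=3·71158+4109=217583,  q_9=3·4035+233=12338
…
a_12=2:  p_12=2·1594239+1376656=4565134,  q_12=2·90401+78063=258865
…
a_14=1:  p_14=1·6159373+4565134=10724507,  q_14=1·349266+258865=608131
a_15=1:  p_15=1·10724507+6159373=16883880,  q_15=1·608131+349266=957397
→ (16883880, 957397).  Check: 16883880²=285065403854400, 311·957397²=285065403854399, difference 1.
(x_2, y_2) = (16883880·16883880 + 311·957397·957397, 16883880·957397 + 957397·16883880) = (570130807708799, 32329152120720)
(x_3, y_3) = (16883880·570130807708799 + 311·957397·32329152120720, 16883880·32329152120720 + 957397·570130807708799) = (19252040283316857636360, 1091683049815963029803)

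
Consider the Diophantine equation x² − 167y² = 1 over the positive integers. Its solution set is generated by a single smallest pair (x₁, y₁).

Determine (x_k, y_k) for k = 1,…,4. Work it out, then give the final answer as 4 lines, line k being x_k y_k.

[12; 1,11,1,24] for √167; ℓ=4 ⇒ convergent index 3
k=0  a_k=12  p_k/q_k = 12/1
k=1  a_k=1  p_k/q_k = 13/1
k=2  a_k=11  p_k/q_k = 155/12
k=3  a_k=1  p_k/q_k = 168/13
(x₁, y₁) = (168, 13);  168² − 167·13² = 1 ✓
(x_2, y_2) = (168·168 + 167·13·13, 168·13 + 13·168) = (56447, 4368)
(x_3, y_3) = (168·56447 + 167·13·4368, 168·4368 + 13·56447) = (18966024, 1467635)
(x_4, y_4) = (168·18966024 + 167·13·1467635, 168·1467635 + 13·18966024) = (6372527617, 493120992)

168 13
56447 4368
18966024 1467635
6372527617 493120992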